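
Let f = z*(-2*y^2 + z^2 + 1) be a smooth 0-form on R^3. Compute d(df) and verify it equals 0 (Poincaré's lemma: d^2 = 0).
d(df) = 0

Step 1: df = sum_i (∂f/∂x_i) dx_i = (0) dx + (-4*y*z) dy + (-2*y^2 + 3*z^2 + 1) dz.
Step 2: Apply d again. Using the 1-form formula, the coefficient of dx ∧ dy in d(df) is ∂^2 f/∂x ∂y - ∂^2 f/∂y ∂x = (0) - (0) = 0 (equality of mixed partials for smooth f).
Similarly for dx ∧ dz and dy ∧ dz — all coefficients vanish. So d(df) = 0.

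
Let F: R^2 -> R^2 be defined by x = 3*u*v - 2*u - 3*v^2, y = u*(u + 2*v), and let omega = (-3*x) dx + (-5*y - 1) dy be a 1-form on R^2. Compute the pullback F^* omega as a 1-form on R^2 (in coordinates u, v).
F^* omega = (-10*u^3 - 30*u^2*v - 47*u*v^2 + 36*u*v - 14*u + 27*v^3 - 18*v^2 - 2*v) du + (-10*u^3 - 47*u^2*v + 18*u^2 + 81*u*v^2 - 36*u*v - 2*u - 54*v^3) dv

Using F^*(f dg) = (f ∘ F) d(g ∘ F), substitute each coordinate x_i by F_i(u, v) in f_i, and replace dx_i by d F_i = (∂F_i/∂u) du + (∂F_i/∂v) dv.
  For the x component: f_1(F) = -9*u*v + 6*u + 9*v^2; d F_1 = (3*v - 2) du + (3*u - 6*v) dv
  For the y component: f_2(F) = -5*u^2 - 10*u*v - 1; d F_2 = (2*u + 2*v) du + (2*u) dv
Combining and collecting du, dv coefficients:
  coeff of du: -10*u^3 - 30*u^2*v - 47*u*v^2 + 36*u*v - 14*u + 27*v^3 - 18*v^2 - 2*v
  coeff of dv: -10*u^3 - 47*u^2*v + 18*u^2 + 81*u*v^2 - 36*u*v - 2*u - 54*v^3
F^* omega = (-10*u^3 - 30*u^2*v - 47*u*v^2 + 36*u*v - 14*u + 27*v^3 - 18*v^2 - 2*v) du + (-10*u^3 - 47*u^2*v + 18*u^2 + 81*u*v^2 - 36*u*v - 2*u - 54*v^3) dv.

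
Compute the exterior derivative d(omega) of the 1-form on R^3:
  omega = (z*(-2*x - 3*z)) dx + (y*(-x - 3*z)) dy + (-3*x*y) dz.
d(omega) = (-y) dx ∧ dy + (2*x - 3*y + 6*z) dx ∧ dz + (-3*x + 3*y) dy ∧ dz

For a 1-form omega = sum_i f_i dx_i, the exterior derivative is
  d(omega) = sum_{i < j} (∂f_j/∂x_i - ∂f_i/∂x_j) dx_i ∧ dx_j.
  coefficient of dx ∧ dy: ∂f_2/∂x - ∂f_1/∂y = ∂(y*(-x - 3*z))/∂x - ∂(z*(-2*x - 3*z))/∂y = -y
  coefficient of dx ∧ dz: ∂f_3/∂x - ∂f_1/∂z = ∂(-3*x*y)/∂x - ∂(z*(-2*x - 3*z))/∂z = 2*x - 3*y + 6*z
  coefficient of dy ∧ dz: ∂f_3/∂y - ∂f_2/∂z = ∂(-3*x*y)/∂y - ∂(y*(-x - 3*z))/∂z = -3*x + 3*y
Assembling: d(omega) = (-y) dx ∧ dy + (2*x - 3*y + 6*z) dx ∧ dz + (-3*x + 3*y) dy ∧ dz.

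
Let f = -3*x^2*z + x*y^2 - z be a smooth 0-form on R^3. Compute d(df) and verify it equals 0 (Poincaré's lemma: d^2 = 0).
d(df) = 0

Step 1: df = sum_i (∂f/∂x_i) dx_i = (-6*x*z + y^2) dx + (2*x*y) dy + (-3*x^2 - 1) dz.
Step 2: Apply d again. Using the 1-form formula, the coefficient of dx ∧ dy in d(df) is ∂^2 f/∂x ∂y - ∂^2 f/∂y ∂x = (2*y) - (2*y) = 0 (equality of mixed partials for smooth f).
Similarly for dx ∧ dz and dy ∧ dz — all coefficients vanish. So d(df) = 0.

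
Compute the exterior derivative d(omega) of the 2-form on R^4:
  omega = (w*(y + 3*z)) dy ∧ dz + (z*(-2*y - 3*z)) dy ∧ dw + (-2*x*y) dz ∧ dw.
d(omega) = (-2*x + 3*y + 9*z) dy ∧ dz ∧ dw + (-2*y) dx ∧ dz ∧ dw

For a 2-form omega = sum_{i<j} g_{ij} dx_i ∧ dx_j, the exterior derivative is
  d(omega) = sum_{i<j} d(g_{ij}) ∧ dx_i ∧ dx_j = sum_{i<j, k} (∂g_{ij}/∂x_k) dx_k ∧ dx_i ∧ dx_j.
Expand each term, using dx_k ∧ dx_i ∧ dx_j = sgn(permutation) dx_{(a)} ∧ dx_{(b)} ∧ dx_{(c)} with (a < b < c) sorted:
  d(w*(y + 3*z)) includes (∂/∂w)(w*(y + 3*z)) dw = (y + 3*z) dw, which multiplied by dy ∧ dz gives (y + 3*z) dy ∧ dz ∧ dw
  d(z*(-2*y - 3*z)) includes (∂/∂z)(z*(-2*y - 3*z)) dz = (-2*y - 6*z) dz, which multiplied by dy ∧ dw gives (2*y + 6*z) dy ∧ dz ∧ dw
  d(-2*x*y) includes (∂/∂x)(-2*x*y) dx = (-2*y) dx, which multiplied by dz ∧ dw gives (-2*y) dx ∧ dz ∧ dw
  d(-2*x*y) includes (∂/∂y)(-2*x*y) dy = (-2*x) dy, which multiplied by dz ∧ dw gives (-2*x) dy ∧ dz ∧ dw
Collecting like 3-forms: d(omega) = (-2*x + 3*y + 9*z) dy ∧ dz ∧ dw + (-2*y) dx ∧ dz ∧ dw.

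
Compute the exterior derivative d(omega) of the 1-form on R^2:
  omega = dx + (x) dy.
d(omega) = (1) dx ∧ dy

For a 1-form omega = sum_i f_i dx_i, the exterior derivative is
  d(omega) = sum_{i < j} (∂f_j/∂x_i - ∂f_i/∂x_j) dx_i ∧ dx_j.
  coefficient of dx ∧ dy: ∂f_2/∂x - ∂f_1/∂y = ∂(x)/∂x - ∂(1)/∂y = 1
Assembling: d(omega) = (1) dx ∧ dy.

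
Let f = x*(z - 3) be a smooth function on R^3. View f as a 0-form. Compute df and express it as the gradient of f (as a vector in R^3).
df = (z - 3) dx + (0) dy + (x) dz; grad f = (z - 3, 0, x)

For a 0-form f, d f = (∂f/∂x) dx + (∂f/∂y) dy + (∂f/∂z) dz. The components of the vector representation are exactly the entries of grad f in Cartesian coordinates:
  ∂f/∂x = z - 3
  ∂f/∂y = 0
  ∂f/∂z = x.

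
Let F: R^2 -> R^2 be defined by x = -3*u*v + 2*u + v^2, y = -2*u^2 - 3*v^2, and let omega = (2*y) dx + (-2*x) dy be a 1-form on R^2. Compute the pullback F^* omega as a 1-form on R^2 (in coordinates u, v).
F^* omega = (-12*u^2*v + 8*u^2 + 8*u*v^2 + 18*v^3 - 12*v^2) du + (2*u*(6*u^2 - 4*u*v - 9*v^2 + 12*v)) dv

Using F^*(f dg) = (f ∘ F) d(g ∘ F), substitute each coordinate x_i by F_i(u, v) in f_i, and replace dx_i by d F_i = (∂F_i/∂u) du + (∂F_i/∂v) dv.
  For the x component: f_1(F) = -4*u^2 - 6*v^2; d F_1 = (2 - 3*v) du + (-3*u + 2*v) dv
  For the y component: f_2(F) = 6*u*v - 4*u - 2*v^2; d F_2 = (-4*u) du + (-6*v) dv
Combining and collecting du, dv coefficients:
  coeff of du: -12*u^2*v + 8*u^2 + 8*u*v^2 + 18*v^3 - 12*v^2
  coeff of dv: 2*u*(6*u^2 - 4*u*v - 9*v^2 + 12*v)
F^* omega = (-12*u^2*v + 8*u^2 + 8*u*v^2 + 18*v^3 - 12*v^2) du + (2*u*(6*u^2 - 4*u*v - 9*v^2 + 12*v)) dv.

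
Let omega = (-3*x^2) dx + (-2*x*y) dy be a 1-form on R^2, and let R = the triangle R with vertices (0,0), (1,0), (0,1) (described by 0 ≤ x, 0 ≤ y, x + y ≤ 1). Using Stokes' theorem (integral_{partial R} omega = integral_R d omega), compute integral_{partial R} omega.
integral_(partial R) omega = -1/3

Stokes: integral_partial_R omega = integral_R d omega with d omega = (∂Q/∂x - ∂P/∂y) dx ∧ dy.
  ∂Q/∂x = -2*y
  ∂P/∂y = 0
  integrand = ∂Q/∂x - ∂P/∂y = -2*y.
Integrating over R: integral_0^1 integral_0^{1-x} (-2*y) dy dx = -1/3.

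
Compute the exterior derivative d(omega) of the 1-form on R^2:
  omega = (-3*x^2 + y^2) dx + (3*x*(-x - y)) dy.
d(omega) = (-6*x - 5*y) dx ∧ dy

For a 1-form omega = sum_i f_i dx_i, the exterior derivative is
  d(omega) = sum_{i < j} (∂f_j/∂x_i - ∂f_i/∂x_j) dx_i ∧ dx_j.
  coefficient of dx ∧ dy: ∂f_2/∂x - ∂f_1/∂y = ∂(3*x*(-x - y))/∂x - ∂(-3*x^2 + y^2)/∂y = -6*x - 5*y
Assembling: d(omega) = (-6*x - 5*y) dx ∧ dy.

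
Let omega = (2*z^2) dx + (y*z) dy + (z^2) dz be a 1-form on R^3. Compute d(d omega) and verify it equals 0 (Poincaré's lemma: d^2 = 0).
d(d omega) = 0

Step 1: d omega = sum_{i<j} (∂f_j/∂x_i - ∂f_i/∂x_j) dx_i ∧ dx_j:
  coeff of dx ∧ dy: 0
  coeff of dx ∧ dz: -4*z
  coeff of dy ∧ dz: -y
Step 2: Apply d again to each 2-form coefficient. The only possible 3-form in R^3 is dx ∧ dy ∧ dz, with coefficient
  ∂(coeff of dy∧dz)/∂x - ∂(coeff of dx∧dz)/∂y + ∂(coeff of dx∧dy)/∂z
  = ∂/∂x (-y) - ∂/∂y (-4*z) + ∂/∂z (0).
Each of these terms simplifies to sums of mixed partials that cancel in pairs. The result is 0 (by equality of mixed partials for smooth functions — Schwarz / Clairaut).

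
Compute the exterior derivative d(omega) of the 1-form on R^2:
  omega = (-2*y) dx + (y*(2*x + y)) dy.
d(omega) = (2*y + 2) dx ∧ dy

For a 1-form omega = sum_i f_i dx_i, the exterior derivative is
  d(omega) = sum_{i < j} (∂f_j/∂x_i - ∂f_i/∂x_j) dx_i ∧ dx_j.
  coefficient of dx ∧ dy: ∂f_2/∂x - ∂f_1/∂y = ∂(y*(2*x + y))/∂x - ∂(-2*y)/∂y = 2*y + 2
Assembling: d(omega) = (2*y + 2) dx ∧ dy.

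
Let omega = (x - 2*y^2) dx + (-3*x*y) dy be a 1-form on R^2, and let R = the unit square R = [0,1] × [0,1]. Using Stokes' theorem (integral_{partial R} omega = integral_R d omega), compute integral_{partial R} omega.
integral_(partial R) omega = 1/2

Stokes: integral_partial_R omega = integral_R d omega with d omega = (∂Q/∂x - ∂P/∂y) dx ∧ dy.
  ∂Q/∂x = -3*y
  ∂P/∂y = -4*y
  integrand = ∂Q/∂x - ∂P/∂y = y.
Integrating over R: integral_0^1 integral_0^1 (y) dx dy = 1/2.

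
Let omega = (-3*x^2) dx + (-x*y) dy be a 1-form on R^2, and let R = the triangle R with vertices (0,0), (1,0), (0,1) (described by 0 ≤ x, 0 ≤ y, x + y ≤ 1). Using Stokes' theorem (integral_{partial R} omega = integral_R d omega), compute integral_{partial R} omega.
integral_(partial R) omega = -1/6

Stokes: integral_partial_R omega = integral_R d omega with d omega = (∂Q/∂x - ∂P/∂y) dx ∧ dy.
  ∂Q/∂x = -y
  ∂P/∂y = 0
  integrand = ∂Q/∂x - ∂P/∂y = -y.
Integrating over R: integral_0^1 integral_0^{1-x} (-y) dy dx = -1/6.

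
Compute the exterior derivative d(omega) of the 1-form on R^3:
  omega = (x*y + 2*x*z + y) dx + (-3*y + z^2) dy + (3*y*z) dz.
d(omega) = (-x - 1) dx ∧ dy + (-2*x) dx ∧ dz + (z) dy ∧ dz

For a 1-form omega = sum_i f_i dx_i, the exterior derivative is
  d(omega) = sum_{i < j} (∂f_j/∂x_i - ∂f_i/∂x_j) dx_i ∧ dx_j.
  coefficient of dx ∧ dy: ∂f_2/∂x - ∂f_1/∂y = ∂(-3*y + z^2)/∂x - ∂(x*y + 2*x*z + y)/∂y = -x - 1
  coefficient of dx ∧ dz: ∂f_3/∂x - ∂f_1/∂z = ∂(3*y*z)/∂x - ∂(x*y + 2*x*z + y)/∂z = -2*x
  coefficient of dy ∧ dz: ∂f_3/∂y - ∂f_2/∂z = ∂(3*y*z)/∂y - ∂(-3*y + z^2)/∂z = z
Assembling: d(omega) = (-x - 1) dx ∧ dy + (-2*x) dx ∧ dz + (z) dy ∧ dz.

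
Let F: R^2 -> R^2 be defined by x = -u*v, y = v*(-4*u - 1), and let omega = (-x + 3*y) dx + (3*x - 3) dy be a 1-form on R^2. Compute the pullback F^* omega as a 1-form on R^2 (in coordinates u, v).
F^* omega = (v*(23*u*v + 3*v + 12)) du + (23*u^2*v + 6*u*v + 12*u + 3) dv

Using F^*(f dg) = (f ∘ F) d(g ∘ F), substitute each coordinate x_i by F_i(u, v) in f_i, and replace dx_i by d F_i = (∂F_i/∂u) du + (∂F_i/∂v) dv.
  For the x component: f_1(F) = v*(-11*u - 3); d F_1 = (-v) du + (-u) dv
  For the y component: f_2(F) = -3*u*v - 3; d F_2 = (-4*v) du + (-4*u - 1) dv
Combining and collecting du, dv coefficients:
  coeff of du: v*(23*u*v + 3*v + 12)
  coeff of dv: 23*u^2*v + 6*u*v + 12*u + 3
F^* omega = (v*(23*u*v + 3*v + 12)) du + (23*u^2*v + 6*u*v + 12*u + 3) dv.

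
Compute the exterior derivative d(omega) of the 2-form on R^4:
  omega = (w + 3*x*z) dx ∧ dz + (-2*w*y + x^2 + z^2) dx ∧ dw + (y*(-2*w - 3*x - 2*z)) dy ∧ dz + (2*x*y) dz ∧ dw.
d(omega) = (2*y - 2*z + 1) dx ∧ dz ∧ dw + (2*w) dx ∧ dy ∧ dw + (-3*y) dx ∧ dy ∧ dz + (2*x - 2*y) dy ∧ dz ∧ dw

For a 2-form omega = sum_{i<j} g_{ij} dx_i ∧ dx_j, the exterior derivative is
  d(omega) = sum_{i<j} d(g_{ij}) ∧ dx_i ∧ dx_j = sum_{i<j, k} (∂g_{ij}/∂x_k) dx_k ∧ dx_i ∧ dx_j.
Expand each term, using dx_k ∧ dx_i ∧ dx_j = sgn(permutation) dx_{(a)} ∧ dx_{(b)} ∧ dx_{(c)} with (a < b < c) sorted:
  d(w + 3*x*z) includes (∂/∂w)(w + 3*x*z) dw = (1) dw, which multiplied by dx ∧ dz gives (1) dx ∧ dz ∧ dw
  d(-2*w*y + x^2 + z^2) includes (∂/∂y)(-2*w*y + x^2 + z^2) dy = (-2*w) dy, which multiplied by dx ∧ dw gives (2*w) dx ∧ dy ∧ dw
  d(-2*w*y + x^2 + z^2) includes (∂/∂z)(-2*w*y + x^2 + z^2) dz = (2*z) dz, which multiplied by dx ∧ dw gives (-2*z) dx ∧ dz ∧ dw
  d(y*(-2*w - 3*x - 2*z)) includes (∂/∂x)(y*(-2*w - 3*x - 2*z)) dx = (-3*y) dx, which multiplied by dy ∧ dz gives (-3*y) dx ∧ dy ∧ dz
  d(y*(-2*w - 3*x - 2*z)) includes (∂/∂w)(y*(-2*w - 3*x - 2*z)) dw = (-2*y) dw, which multiplied by dy ∧ dz gives (-2*y) dy ∧ dz ∧ dw
  d(2*x*y) includes (∂/∂x)(2*x*y) dx = (2*y) dx, which multiplied by dz ∧ dw gives (2*y) dx ∧ dz ∧ dw
  d(2*x*y) includes (∂/∂y)(2*x*y) dy = (2*x) dy, which multiplied by dz ∧ dw gives (2*x) dy ∧ dz ∧ dw
Collecting like 3-forms: d(omega) = (2*y - 2*z + 1) dx ∧ dz ∧ dw + (2*w) dx ∧ dy ∧ dw + (-3*y) dx ∧ dy ∧ dz + (2*x - 2*y) dy ∧ dz ∧ dw.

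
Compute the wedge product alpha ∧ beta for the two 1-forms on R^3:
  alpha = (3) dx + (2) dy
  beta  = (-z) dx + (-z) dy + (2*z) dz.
alpha ∧ beta = (-z) dx ∧ dy + (6*z) dx ∧ dz + (4*z) dy ∧ dz

Distribute the wedge, using dx_i ∧ dx_j = -dx_j ∧ dx_i and dx_i ∧ dx_i = 0. For each pair (i, j) with i < j, the coefficient of dx_i ∧ dx_j in alpha ∧ beta is (alpha_i * beta_j - alpha_j * beta_i). Collecting: alpha ∧ beta = (-z) dx ∧ dy + (6*z) dx ∧ dz + (4*z) dy ∧ dz.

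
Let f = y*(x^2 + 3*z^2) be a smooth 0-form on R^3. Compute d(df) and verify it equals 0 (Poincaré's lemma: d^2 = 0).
d(df) = 0

Step 1: df = sum_i (∂f/∂x_i) dx_i = (2*x*y) dx + (x^2 + 3*z^2) dy + (6*y*z) dz.
Step 2: Apply d again. Using the 1-form formula, the coefficient of dx ∧ dy in d(df) is ∂^2 f/∂x ∂y - ∂^2 f/∂y ∂x = (2*x) - (2*x) = 0 (equality of mixed partials for smooth f).
Similarly for dx ∧ dz and dy ∧ dz — all coefficients vanish. So d(df) = 0.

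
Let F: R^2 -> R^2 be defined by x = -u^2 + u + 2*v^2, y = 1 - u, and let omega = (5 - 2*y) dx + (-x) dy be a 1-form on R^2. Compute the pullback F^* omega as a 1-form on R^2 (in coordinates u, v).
F^* omega = (-5*u^2 - 3*u + 2*v^2 + 3) du + (4*v*(2*u + 3)) dv

Using F^*(f dg) = (f ∘ F) d(g ∘ F), substitute each coordinate x_i by F_i(u, v) in f_i, and replace dx_i by d F_i = (∂F_i/∂u) du + (∂F_i/∂v) dv.
  For the x component: f_1(F) = 2*u + 3; d F_1 = (1 - 2*u) du + (4*v) dv
  For the y component: f_2(F) = u^2 - u - 2*v^2; d F_2 = (-1) du + (0) dv
Combining and collecting du, dv coefficients:
  coeff of du: -5*u^2 - 3*u + 2*v^2 + 3
  coeff of dv: 4*v*(2*u + 3)
F^* omega = (-5*u^2 - 3*u + 2*v^2 + 3) du + (4*v*(2*u + 3)) dv.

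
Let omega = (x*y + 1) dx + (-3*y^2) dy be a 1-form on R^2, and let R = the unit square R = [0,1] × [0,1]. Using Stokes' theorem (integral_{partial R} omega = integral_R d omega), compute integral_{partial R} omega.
integral_(partial R) omega = -1/2

Stokes: integral_partial_R omega = integral_R d omega with d omega = (∂Q/∂x - ∂P/∂y) dx ∧ dy.
  ∂Q/∂x = 0
  ∂P/∂y = x
  integrand = ∂Q/∂x - ∂P/∂y = -x.
Integrating over R: integral_0^1 integral_0^1 (-x) dx dy = -1/2.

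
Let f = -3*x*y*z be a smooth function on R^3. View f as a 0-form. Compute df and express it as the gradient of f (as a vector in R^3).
df = (-3*y*z) dx + (-3*x*z) dy + (-3*x*y) dz; grad f = (-3*y*z, -3*x*z, -3*x*y)

For a 0-form f, d f = (∂f/∂x) dx + (∂f/∂y) dy + (∂f/∂z) dz. The components of the vector representation are exactly the entries of grad f in Cartesian coordinates:
  ∂f/∂x = -3*y*z
  ∂f/∂y = -3*x*z
  ∂f/∂z = -3*x*y.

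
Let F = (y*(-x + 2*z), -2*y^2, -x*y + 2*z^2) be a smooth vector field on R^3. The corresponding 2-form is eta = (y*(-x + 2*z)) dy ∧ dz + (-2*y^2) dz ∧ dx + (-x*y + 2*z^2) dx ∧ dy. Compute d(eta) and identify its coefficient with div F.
d(eta) = (-5*y + 4*z) dx ∧ dy ∧ dz; div F = -5*y + 4*z

For a 2-form in R^3 of the form above, applying d gives a 3-form with coefficient ∂P/∂x + ∂Q/∂y + ∂R/∂z:
  ∂P/∂x = -y
  ∂Q/∂y = -4*y
  ∂R/∂z = 4*z
Sum = -5*y + 4*z, which is exactly div F.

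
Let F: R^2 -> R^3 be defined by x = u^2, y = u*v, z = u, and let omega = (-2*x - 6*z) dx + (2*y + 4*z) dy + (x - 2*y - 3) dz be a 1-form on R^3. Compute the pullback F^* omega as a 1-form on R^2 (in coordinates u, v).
F^* omega = (-4*u^3 - 11*u^2 + 2*u*v^2 + 2*u*v - 3) du + (2*u^2*(v + 2)) dv

Using F^*(f dg) = (f ∘ F) d(g ∘ F), substitute each coordinate x_i by F_i(u, v) in f_i, and replace dx_i by d F_i = (∂F_i/∂u) du + (∂F_i/∂v) dv.
  For the x component: f_1(F) = 2*u*(-u - 3); d F_1 = (2*u) du + (0) dv
  For the y component: f_2(F) = 2*u*(v + 2); d F_2 = (v) du + (u) dv
  For the z component: f_3(F) = u^2 - 2*u*v - 3; d F_3 = (1) du + (0) dv
Combining and collecting du, dv coefficients:
  coeff of du: -4*u^3 - 11*u^2 + 2*u*v^2 + 2*u*v - 3
  coeff of dv: 2*u^2*(v + 2)
F^* omega = (-4*u^3 - 11*u^2 + 2*u*v^2 + 2*u*v - 3) du + (2*u^2*(v + 2)) dv.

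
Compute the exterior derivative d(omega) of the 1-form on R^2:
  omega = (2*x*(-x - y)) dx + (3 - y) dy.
d(omega) = (2*x) dx ∧ dy

For a 1-form omega = sum_i f_i dx_i, the exterior derivative is
  d(omega) = sum_{i < j} (∂f_j/∂x_i - ∂f_i/∂x_j) dx_i ∧ dx_j.
  coefficient of dx ∧ dy: ∂f_2/∂x - ∂f_1/∂y = ∂(3 - y)/∂x - ∂(2*x*(-x - y))/∂y = 2*x
Assembling: d(omega) = (2*x) dx ∧ dy.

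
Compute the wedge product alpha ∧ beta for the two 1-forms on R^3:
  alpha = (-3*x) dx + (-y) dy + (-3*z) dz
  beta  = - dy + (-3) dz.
alpha ∧ beta = (3*x) dx ∧ dy + (9*x) dx ∧ dz + (3*y - 3*z) dy ∧ dz

Distribute the wedge, using dx_i ∧ dx_j = -dx_j ∧ dx_i and dx_i ∧ dx_i = 0. For each pair (i, j) with i < j, the coefficient of dx_i ∧ dx_j in alpha ∧ beta is (alpha_i * beta_j - alpha_j * beta_i). Collecting: alpha ∧ beta = (3*x) dx ∧ dy + (9*x) dx ∧ dz + (3*y - 3*z) dy ∧ dz.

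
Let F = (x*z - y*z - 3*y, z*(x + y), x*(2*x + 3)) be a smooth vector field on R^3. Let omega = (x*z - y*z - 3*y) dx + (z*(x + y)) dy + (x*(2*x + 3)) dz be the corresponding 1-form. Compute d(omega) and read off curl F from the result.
d(omega) = (-x - y) dy ∧ dz + (-3*x - y - 3) dz ∧ dx + (2*z + 3) dx ∧ dy; curl F = (-x - y, -3*x - y - 3, 2*z + 3)

d omega = sum_{i<j} (∂f_j/∂x_i - ∂f_i/∂x_j) dx_i ∧ dx_j. Under the identification (dy ∧ dz, dz ∧ dx, dx ∧ dy) ↔ (e_x, e_y, e_z), the coefficients are exactly the components of curl F. Compute:
  ∂R/∂y - ∂Q/∂z = (0) - (x + y) = -x - y
  ∂P/∂z - ∂R/∂x = (x - y) - (4*x + 3) = -3*x - y - 3
  ∂Q/∂x - ∂P/∂y = (z) - (-z - 3) = 2*z + 3.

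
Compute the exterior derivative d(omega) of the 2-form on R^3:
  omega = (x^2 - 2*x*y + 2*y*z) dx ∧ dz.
d(omega) = (2*x - 2*z) dx ∧ dy ∧ dz

For a 2-form omega = sum_{i<j} g_{ij} dx_i ∧ dx_j, the exterior derivative is
  d(omega) = sum_{i<j} d(g_{ij}) ∧ dx_i ∧ dx_j = sum_{i<j, k} (∂g_{ij}/∂x_k) dx_k ∧ dx_i ∧ dx_j.
Expand each term, using dx_k ∧ dx_i ∧ dx_j = sgn(permutation) dx_{(a)} ∧ dx_{(b)} ∧ dx_{(c)} with (a < b < c) sorted:
  d(x^2 - 2*x*y + 2*y*z) includes (∂/∂y)(x^2 - 2*x*y + 2*y*z) dy = (-2*x + 2*z) dy, which multiplied by dx ∧ dz gives (2*x - 2*z) dx ∧ dy ∧ dz
Collecting like 3-forms: d(omega) = (2*x - 2*z) dx ∧ dy ∧ dz.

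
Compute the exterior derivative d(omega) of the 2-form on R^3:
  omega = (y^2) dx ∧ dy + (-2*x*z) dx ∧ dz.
d(omega) = 0

For a 2-form omega = sum_{i<j} g_{ij} dx_i ∧ dx_j, the exterior derivative is
  d(omega) = sum_{i<j} d(g_{ij}) ∧ dx_i ∧ dx_j = sum_{i<j, k} (∂g_{ij}/∂x_k) dx_k ∧ dx_i ∧ dx_j.
Expand each term, using dx_k ∧ dx_i ∧ dx_j = sgn(permutation) dx_{(a)} ∧ dx_{(b)} ∧ dx_{(c)} with (a < b < c) sorted:

Collecting like 3-forms: d(omega) = 0.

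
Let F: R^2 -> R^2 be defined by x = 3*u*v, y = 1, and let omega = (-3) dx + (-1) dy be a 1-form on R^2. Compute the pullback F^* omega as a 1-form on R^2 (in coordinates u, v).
F^* omega = (-9*v) du + (-9*u) dv

Using F^*(f dg) = (f ∘ F) d(g ∘ F), substitute each coordinate x_i by F_i(u, v) in f_i, and replace dx_i by d F_i = (∂F_i/∂u) du + (∂F_i/∂v) dv.
  For the x component: f_1(F) = -3; d F_1 = (3*v) du + (3*u) dv
  For the y component: f_2(F) = -1; d F_2 = (0) du + (0) dv
Combining and collecting du, dv coefficients:
  coeff of du: -9*v
  coeff of dv: -9*u
F^* omega = (-9*v) du + (-9*u) dv.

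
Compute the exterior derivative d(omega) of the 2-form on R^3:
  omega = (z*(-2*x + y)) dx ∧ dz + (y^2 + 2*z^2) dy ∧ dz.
d(omega) = (-z) dx ∧ dy ∧ dz

For a 2-form omega = sum_{i<j} g_{ij} dx_i ∧ dx_j, the exterior derivative is
  d(omega) = sum_{i<j} d(g_{ij}) ∧ dx_i ∧ dx_j = sum_{i<j, k} (∂g_{ij}/∂x_k) dx_k ∧ dx_i ∧ dx_j.
Expand each term, using dx_k ∧ dx_i ∧ dx_j = sgn(permutation) dx_{(a)} ∧ dx_{(b)} ∧ dx_{(c)} with (a < b < c) sorted:
  d(z*(-2*x + y)) includes (∂/∂y)(z*(-2*x + y)) dy = (z) dy, which multiplied by dx ∧ dz gives (-z) dx ∧ dy ∧ dz
Collecting like 3-forms: d(omega) = (-z) dx ∧ dy ∧ dz.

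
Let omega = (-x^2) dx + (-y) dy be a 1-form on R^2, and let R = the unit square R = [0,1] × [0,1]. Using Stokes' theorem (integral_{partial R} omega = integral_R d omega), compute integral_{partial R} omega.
integral_(partial R) omega = 0

Stokes: integral_partial_R omega = integral_R d omega with d omega = (∂Q/∂x - ∂P/∂y) dx ∧ dy.
  ∂Q/∂x = 0
  ∂P/∂y = 0
  integrand = ∂Q/∂x - ∂P/∂y = 0.
Integrating over R: integral_0^1 integral_0^1 (0) dx dy = 0.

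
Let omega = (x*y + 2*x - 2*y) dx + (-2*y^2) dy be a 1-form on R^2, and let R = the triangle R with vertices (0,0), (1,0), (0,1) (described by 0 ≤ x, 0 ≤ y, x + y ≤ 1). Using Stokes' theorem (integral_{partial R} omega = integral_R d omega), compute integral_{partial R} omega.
integral_(partial R) omega = 5/6

Stokes: integral_partial_R omega = integral_R d omega with d omega = (∂Q/∂x - ∂P/∂y) dx ∧ dy.
  ∂Q/∂x = 0
  ∂P/∂y = x - 2
  integrand = ∂Q/∂x - ∂P/∂y = 2 - x.
Integrating over R: integral_0^1 integral_0^{1-x} (2 - x) dy dx = 5/6.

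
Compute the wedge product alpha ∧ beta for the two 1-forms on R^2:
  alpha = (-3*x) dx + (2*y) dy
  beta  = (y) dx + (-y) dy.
alpha ∧ beta = (y*(3*x - 2*y)) dx ∧ dy

Distribute the wedge, using dx_i ∧ dx_j = -dx_j ∧ dx_i and dx_i ∧ dx_i = 0. For each pair (i, j) with i < j, the coefficient of dx_i ∧ dx_j in alpha ∧ beta is (alpha_i * beta_j - alpha_j * beta_i). Collecting: alpha ∧ beta = (y*(3*x - 2*y)) dx ∧ dy.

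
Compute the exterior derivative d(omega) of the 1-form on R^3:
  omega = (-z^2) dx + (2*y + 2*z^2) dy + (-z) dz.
d(omega) = (2*z) dx ∧ dz + (-4*z) dy ∧ dz

For a 1-form omega = sum_i f_i dx_i, the exterior derivative is
  d(omega) = sum_{i < j} (∂f_j/∂x_i - ∂f_i/∂x_j) dx_i ∧ dx_j.
  coefficient of dx ∧ dz: ∂f_3/∂x - ∂f_1/∂z = ∂(-z)/∂x - ∂(-z^2)/∂z = 2*z
  coefficient of dy ∧ dz: ∂f_3/∂y - ∂f_2/∂z = ∂(-z)/∂y - ∂(2*y + 2*z^2)/∂z = -4*z
Assembling: d(omega) = (2*z) dx ∧ dz + (-4*z) dy ∧ dz.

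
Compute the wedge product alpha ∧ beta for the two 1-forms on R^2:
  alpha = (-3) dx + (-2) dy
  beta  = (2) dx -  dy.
alpha ∧ beta = (7) dx ∧ dy

Distribute the wedge, using dx_i ∧ dx_j = -dx_j ∧ dx_i and dx_i ∧ dx_i = 0. For each pair (i, j) with i < j, the coefficient of dx_i ∧ dx_j in alpha ∧ beta is (alpha_i * beta_j - alpha_j * beta_i). Collecting: alpha ∧ beta = (7) dx ∧ dy.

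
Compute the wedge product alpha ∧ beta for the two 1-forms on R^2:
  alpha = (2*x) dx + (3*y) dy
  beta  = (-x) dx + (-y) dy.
alpha ∧ beta = (x*y) dx ∧ dy

Distribute the wedge, using dx_i ∧ dx_j = -dx_j ∧ dx_i and dx_i ∧ dx_i = 0. For each pair (i, j) with i < j, the coefficient of dx_i ∧ dx_j in alpha ∧ beta is (alpha_i * beta_j - alpha_j * beta_i). Collecting: alpha ∧ beta = (x*y) dx ∧ dy.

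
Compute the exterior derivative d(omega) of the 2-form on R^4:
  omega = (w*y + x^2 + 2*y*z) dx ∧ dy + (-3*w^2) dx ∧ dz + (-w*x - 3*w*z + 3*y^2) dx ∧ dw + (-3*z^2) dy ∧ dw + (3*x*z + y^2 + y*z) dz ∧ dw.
d(omega) = (2*y) dx ∧ dy ∧ dz + (-5*y) dx ∧ dy ∧ dw + (-3*w + 3*z) dx ∧ dz ∧ dw + (2*y + 7*z) dy ∧ dz ∧ dw

For a 2-form omega = sum_{i<j} g_{ij} dx_i ∧ dx_j, the exterior derivative is
  d(omega) = sum_{i<j} d(g_{ij}) ∧ dx_i ∧ dx_j = sum_{i<j, k} (∂g_{ij}/∂x_k) dx_k ∧ dx_i ∧ dx_j.
Expand each term, using dx_k ∧ dx_i ∧ dx_j = sgn(permutation) dx_{(a)} ∧ dx_{(b)} ∧ dx_{(c)} with (a < b < c) sorted:
  d(w*y + x^2 + 2*y*z) includes (∂/∂z)(w*y + x^2 + 2*y*z) dz = (2*y) dz, which multiplied by dx ∧ dy gives (2*y) dx ∧ dy ∧ dz
  d(w*y + x^2 + 2*y*z) includes (∂/∂w)(w*y + x^2 + 2*y*z) dw = (y) dw, which multiplied by dx ∧ dy gives (y) dx ∧ dy ∧ dw
  d(-3*w^2) includes (∂/∂w)(-3*w^2) dw = (-6*w) dw, which multiplied by dx ∧ dz gives (-6*w) dx ∧ dz ∧ dw
  d(-w*x - 3*w*z + 3*y^2) includes (∂/∂y)(-w*x - 3*w*z + 3*y^2) dy = (6*y) dy, which multiplied by dx ∧ dw gives (-6*y) dx ∧ dy ∧ dw
  d(-w*x - 3*w*z + 3*y^2) includes (∂/∂z)(-w*x - 3*w*z + 3*y^2) dz = (-3*w) dz, which multiplied by dx ∧ dw gives (3*w) dx ∧ dz ∧ dw
  d(-3*z^2) includes (∂/∂z)(-3*z^2) dz = (-6*z) dz, which multiplied by dy ∧ dw gives (6*z) dy ∧ dz ∧ dw
  d(3*x*z + y^2 + y*z) includes (∂/∂x)(3*x*z + y^2 + y*z) dx = (3*z) dx, which multiplied by dz ∧ dw gives (3*z) dx ∧ dz ∧ dw
  d(3*x*z + y^2 + y*z) includes (∂/∂y)(3*x*z + y^2 + y*z) dy = (2*y + z) dy, which multiplied by dz ∧ dw gives (2*y + z) dy ∧ dz ∧ dw
Collecting like 3-forms: d(omega) = (2*y) dx ∧ dy ∧ dz + (-5*y) dx ∧ dy ∧ dw + (-3*w + 3*z) dx ∧ dz ∧ dw + (2*y + 7*z) dy ∧ dz ∧ dw.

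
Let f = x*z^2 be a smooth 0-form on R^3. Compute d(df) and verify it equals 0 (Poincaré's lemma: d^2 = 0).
d(df) = 0

Step 1: df = sum_i (∂f/∂x_i) dx_i = (z^2) dx + (0) dy + (2*x*z) dz.
Step 2: Apply d again. Using the 1-form formula, the coefficient of dx ∧ dy in d(df) is ∂^2 f/∂x ∂y - ∂^2 f/∂y ∂x = (0) - (0) = 0 (equality of mixed partials for smooth f).
Similarly for dx ∧ dz and dy ∧ dz — all coefficients vanish. So d(df) = 0.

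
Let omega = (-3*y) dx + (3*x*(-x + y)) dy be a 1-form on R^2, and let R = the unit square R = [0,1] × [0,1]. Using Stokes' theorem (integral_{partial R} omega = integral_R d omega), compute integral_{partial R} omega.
integral_(partial R) omega = 3/2

Stokes: integral_partial_R omega = integral_R d omega with d omega = (∂Q/∂x - ∂P/∂y) dx ∧ dy.
  ∂Q/∂x = -6*x + 3*y
  ∂P/∂y = -3
  integrand = ∂Q/∂x - ∂P/∂y = -6*x + 3*y + 3.
Integrating over R: integral_0^1 integral_0^1 (-6*x + 3*y + 3) dx dy = 3/2.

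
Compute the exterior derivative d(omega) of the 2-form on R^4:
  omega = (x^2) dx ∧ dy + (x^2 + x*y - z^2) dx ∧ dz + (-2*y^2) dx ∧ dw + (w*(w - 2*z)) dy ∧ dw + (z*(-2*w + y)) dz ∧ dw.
d(omega) = (-x) dx ∧ dy ∧ dz + (4*y) dx ∧ dy ∧ dw + (2*w + z) dy ∧ dz ∧ dw

For a 2-form omega = sum_{i<j} g_{ij} dx_i ∧ dx_j, the exterior derivative is
  d(omega) = sum_{i<j} d(g_{ij}) ∧ dx_i ∧ dx_j = sum_{i<j, k} (∂g_{ij}/∂x_k) dx_k ∧ dx_i ∧ dx_j.
Expand each term, using dx_k ∧ dx_i ∧ dx_j = sgn(permutation) dx_{(a)} ∧ dx_{(b)} ∧ dx_{(c)} with (a < b < c) sorted:
  d(x^2 + x*y - z^2) includes (∂/∂y)(x^2 + x*y - z^2) dy = (x) dy, which multiplied by dx ∧ dz gives (-x) dx ∧ dy ∧ dz
  d(-2*y^2) includes (∂/∂y)(-2*y^2) dy = (-4*y) dy, which multiplied by dx ∧ dw gives (4*y) dx ∧ dy ∧ dw
  d(w*(w - 2*z)) includes (∂/∂z)(w*(w - 2*z)) dz = (-2*w) dz, which multiplied by dy ∧ dw gives (2*w) dy ∧ dz ∧ dw
  d(z*(-2*w + y)) includes (∂/∂y)(z*(-2*w + y)) dy = (z) dy, which multiplied by dz ∧ dw gives (z) dy ∧ dz ∧ dw
Collecting like 3-forms: d(omega) = (-x) dx ∧ dy ∧ dz + (4*y) dx ∧ dy ∧ dw + (2*w + z) dy ∧ dz ∧ dw.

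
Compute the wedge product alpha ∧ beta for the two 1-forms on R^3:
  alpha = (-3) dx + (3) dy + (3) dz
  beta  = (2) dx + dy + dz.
alpha ∧ beta = (-9) dx ∧ dy + (-9) dx ∧ dz

Distribute the wedge, using dx_i ∧ dx_j = -dx_j ∧ dx_i and dx_i ∧ dx_i = 0. For each pair (i, j) with i < j, the coefficient of dx_i ∧ dx_j in alpha ∧ beta is (alpha_i * beta_j - alpha_j * beta_i). Collecting: alpha ∧ beta = (-9) dx ∧ dy + (-9) dx ∧ dz.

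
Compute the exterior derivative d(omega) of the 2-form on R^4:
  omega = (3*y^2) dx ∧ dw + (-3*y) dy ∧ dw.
d(omega) = (-6*y) dx ∧ dy ∧ dw

For a 2-form omega = sum_{i<j} g_{ij} dx_i ∧ dx_j, the exterior derivative is
  d(omega) = sum_{i<j} d(g_{ij}) ∧ dx_i ∧ dx_j = sum_{i<j, k} (∂g_{ij}/∂x_k) dx_k ∧ dx_i ∧ dx_j.
Expand each term, using dx_k ∧ dx_i ∧ dx_j = sgn(permutation) dx_{(a)} ∧ dx_{(b)} ∧ dx_{(c)} with (a < b < c) sorted:
  d(3*y^2) includes (∂/∂y)(3*y^2) dy = (6*y) dy, which multiplied by dx ∧ dw gives (-6*y) dx ∧ dy ∧ dw
Collecting like 3-forms: d(omega) = (-6*y) dx ∧ dy ∧ dw.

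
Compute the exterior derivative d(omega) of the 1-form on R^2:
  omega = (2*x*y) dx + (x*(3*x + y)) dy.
d(omega) = (4*x + y) dx ∧ dy

For a 1-form omega = sum_i f_i dx_i, the exterior derivative is
  d(omega) = sum_{i < j} (∂f_j/∂x_i - ∂f_i/∂x_j) dx_i ∧ dx_j.
  coefficient of dx ∧ dy: ∂f_2/∂x - ∂f_1/∂y = ∂(x*(3*x + y))/∂x - ∂(2*x*y)/∂y = 4*x + y
Assembling: d(omega) = (4*x + y) dx ∧ dy.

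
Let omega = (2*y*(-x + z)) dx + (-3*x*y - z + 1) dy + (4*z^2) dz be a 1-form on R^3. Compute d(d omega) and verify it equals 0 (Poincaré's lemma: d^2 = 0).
d(d omega) = 0

Step 1: d omega = sum_{i<j} (∂f_j/∂x_i - ∂f_i/∂x_j) dx_i ∧ dx_j:
  coeff of dx ∧ dy: 2*x - 3*y - 2*z
  coeff of dx ∧ dz: -2*y
  coeff of dy ∧ dz: 1
Step 2: Apply d again to each 2-form coefficient. The only possible 3-form in R^3 is dx ∧ dy ∧ dz, with coefficient
  ∂(coeff of dy∧dz)/∂x - ∂(coeff of dx∧dz)/∂y + ∂(coeff of dx∧dy)/∂z
  = ∂/∂x (1) - ∂/∂y (-2*y) + ∂/∂z (2*x - 3*y - 2*z).
Each of these terms simplifies to sums of mixed partials that cancel in pairs. The result is 0 (by equality of mixed partials for smooth functions — Schwarz / Clairaut).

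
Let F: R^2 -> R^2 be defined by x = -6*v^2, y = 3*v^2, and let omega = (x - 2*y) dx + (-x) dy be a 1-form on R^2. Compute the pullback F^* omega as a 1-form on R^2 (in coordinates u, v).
F^* omega = (180*v^3) dv

Using F^*(f dg) = (f ∘ F) d(g ∘ F), substitute each coordinate x_i by F_i(u, v) in f_i, and replace dx_i by d F_i = (∂F_i/∂u) du + (∂F_i/∂v) dv.
  For the x component: f_1(F) = -12*v^2; d F_1 = (0) du + (-12*v) dv
  For the y component: f_2(F) = 6*v^2; d F_2 = (0) du + (6*v) dv
Combining and collecting du, dv coefficients:
  coeff of du: 0
  coeff of dv: 180*v^3
F^* omega = (180*v^3) dv.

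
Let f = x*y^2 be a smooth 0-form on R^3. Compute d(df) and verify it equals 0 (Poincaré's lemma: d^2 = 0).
d(df) = 0

Step 1: df = sum_i (∂f/∂x_i) dx_i = (y^2) dx + (2*x*y) dy + (0) dz.
Step 2: Apply d again. Using the 1-form formula, the coefficient of dx ∧ dy in d(df) is ∂^2 f/∂x ∂y - ∂^2 f/∂y ∂x = (2*y) - (2*y) = 0 (equality of mixed partials for smooth f).
Similarly for dx ∧ dz and dy ∧ dz — all coefficients vanish. So d(df) = 0.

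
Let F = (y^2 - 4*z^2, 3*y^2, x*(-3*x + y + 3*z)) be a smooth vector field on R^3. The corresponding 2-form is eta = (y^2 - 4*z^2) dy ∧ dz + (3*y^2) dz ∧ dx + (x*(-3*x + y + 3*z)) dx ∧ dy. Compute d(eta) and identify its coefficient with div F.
d(eta) = (3*x + 6*y) dx ∧ dy ∧ dz; div F = 3*x + 6*y

For a 2-form in R^3 of the form above, applying d gives a 3-form with coefficient ∂P/∂x + ∂Q/∂y + ∂R/∂z:
  ∂P/∂x = 0
  ∂Q/∂y = 6*y
  ∂R/∂z = 3*x
Sum = 3*x + 6*y, which is exactly div F.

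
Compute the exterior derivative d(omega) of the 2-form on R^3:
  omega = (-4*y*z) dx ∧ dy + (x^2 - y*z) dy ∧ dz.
d(omega) = (2*x - 4*y) dx ∧ dy ∧ dz

For a 2-form omega = sum_{i<j} g_{ij} dx_i ∧ dx_j, the exterior derivative is
  d(omega) = sum_{i<j} d(g_{ij}) ∧ dx_i ∧ dx_j = sum_{i<j, k} (∂g_{ij}/∂x_k) dx_k ∧ dx_i ∧ dx_j.
Expand each term, using dx_k ∧ dx_i ∧ dx_j = sgn(permutation) dx_{(a)} ∧ dx_{(b)} ∧ dx_{(c)} with (a < b < c) sorted:
  d(-4*y*z) includes (∂/∂z)(-4*y*z) dz = (-4*y) dz, which multiplied by dx ∧ dy gives (-4*y) dx ∧ dy ∧ dz
  d(x^2 - y*z) includes (∂/∂x)(x^2 - y*z) dx = (2*x) dx, which multiplied by dy ∧ dz gives (2*x) dx ∧ dy ∧ dz
Collecting like 3-forms: d(omega) = (2*x - 4*y) dx ∧ dy ∧ dz.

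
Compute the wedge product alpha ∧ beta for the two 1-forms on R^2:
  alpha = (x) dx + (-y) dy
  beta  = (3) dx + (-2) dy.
alpha ∧ beta = (-2*x + 3*y) dx ∧ dy

Distribute the wedge, using dx_i ∧ dx_j = -dx_j ∧ dx_i and dx_i ∧ dx_i = 0. For each pair (i, j) with i < j, the coefficient of dx_i ∧ dx_j in alpha ∧ beta is (alpha_i * beta_j - alpha_j * beta_i). Collecting: alpha ∧ beta = (-2*x + 3*y) dx ∧ dy.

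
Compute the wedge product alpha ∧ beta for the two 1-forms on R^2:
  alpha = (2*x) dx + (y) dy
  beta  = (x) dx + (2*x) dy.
alpha ∧ beta = (x*(4*x - y)) dx ∧ dy

Distribute the wedge, using dx_i ∧ dx_j = -dx_j ∧ dx_i and dx_i ∧ dx_i = 0. For each pair (i, j) with i < j, the coefficient of dx_i ∧ dx_j in alpha ∧ beta is (alpha_i * beta_j - alpha_j * beta_i). Collecting: alpha ∧ beta = (x*(4*x - y)) dx ∧ dy.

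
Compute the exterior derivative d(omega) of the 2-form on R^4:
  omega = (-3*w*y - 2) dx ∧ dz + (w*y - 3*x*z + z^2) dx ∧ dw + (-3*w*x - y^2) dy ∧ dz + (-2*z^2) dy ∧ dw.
d(omega) = (3*x - 3*y - 2*z) dx ∧ dz ∧ dw + (-w) dx ∧ dy ∧ dw + (-3*x + 4*z) dy ∧ dz ∧ dw

For a 2-form omega = sum_{i<j} g_{ij} dx_i ∧ dx_j, the exterior derivative is
  d(omega) = sum_{i<j} d(g_{ij}) ∧ dx_i ∧ dx_j = sum_{i<j, k} (∂g_{ij}/∂x_k) dx_k ∧ dx_i ∧ dx_j.
Expand each term, using dx_k ∧ dx_i ∧ dx_j = sgn(permutation) dx_{(a)} ∧ dx_{(b)} ∧ dx_{(c)} with (a < b < c) sorted:
  d(-3*w*y - 2) includes (∂/∂y)(-3*w*y - 2) dy = (-3*w) dy, which multiplied by dx ∧ dz gives (3*w) dx ∧ dy ∧ dz
  d(-3*w*y - 2) includes (∂/∂w)(-3*w*y - 2) dw = (-3*y) dw, which multiplied by dx ∧ dz gives (-3*y) dx ∧ dz ∧ dw
  d(w*y - 3*x*z + z^2) includes (∂/∂y)(w*y - 3*x*z + z^2) dy = (w) dy, which multiplied by dx ∧ dw gives (-w) dx ∧ dy ∧ dw
  d(w*y - 3*x*z + z^2) includes (∂/∂z)(w*y - 3*x*z + z^2) dz = (-3*x + 2*z) dz, which multiplied by dx ∧ dw gives (3*x - 2*z) dx ∧ dz ∧ dw
  d(-3*w*x - y^2) includes (∂/∂x)(-3*w*x - y^2) dx = (-3*w) dx, which multiplied by dy ∧ dz gives (-3*w) dx ∧ dy ∧ dz
  d(-3*w*x - y^2) includes (∂/∂w)(-3*w*x - y^2) dw = (-3*x) dw, which multiplied by dy ∧ dz gives (-3*x) dy ∧ dz ∧ dw
  d(-2*z^2) includes (∂/∂z)(-2*z^2) dz = (-4*z) dz, which multiplied by dy ∧ dw gives (4*z) dy ∧ dz ∧ dw
Collecting like 3-forms: d(omega) = (3*x - 3*y - 2*z) dx ∧ dz ∧ dw + (-w) dx ∧ dy ∧ dw + (-3*x + 4*z) dy ∧ dz ∧ dw.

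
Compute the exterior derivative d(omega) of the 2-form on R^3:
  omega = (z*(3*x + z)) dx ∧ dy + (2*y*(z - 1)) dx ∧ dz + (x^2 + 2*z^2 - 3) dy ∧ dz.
d(omega) = (5*x + 2) dx ∧ dy ∧ dz

For a 2-form omega = sum_{i<j} g_{ij} dx_i ∧ dx_j, the exterior derivative is
  d(omega) = sum_{i<j} d(g_{ij}) ∧ dx_i ∧ dx_j = sum_{i<j, k} (∂g_{ij}/∂x_k) dx_k ∧ dx_i ∧ dx_j.
Expand each term, using dx_k ∧ dx_i ∧ dx_j = sgn(permutation) dx_{(a)} ∧ dx_{(b)} ∧ dx_{(c)} with (a < b < c) sorted:
  d(z*(3*x + z)) includes (∂/∂z)(z*(3*x + z)) dz = (3*x + 2*z) dz, which multiplied by dx ∧ dy gives (3*x + 2*z) dx ∧ dy ∧ dz
  d(2*y*(z - 1)) includes (∂/∂y)(2*y*(z - 1)) dy = (2*z - 2) dy, which multiplied by dx ∧ dz gives (2 - 2*z) dx ∧ dy ∧ dz
  d(x^2 + 2*z^2 - 3) includes (∂/∂x)(x^2 + 2*z^2 - 3) dx = (2*x) dx, which multiplied by dy ∧ dz gives (2*x) dx ∧ dy ∧ dz
Collecting like 3-forms: d(omega) = (5*x + 2) dx ∧ dy ∧ dz.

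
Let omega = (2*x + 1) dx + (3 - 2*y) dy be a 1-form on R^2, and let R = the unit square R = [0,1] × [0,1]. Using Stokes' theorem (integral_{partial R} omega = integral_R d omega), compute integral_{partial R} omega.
integral_(partial R) omega = 0

Stokes: integral_partial_R omega = integral_R d omega with d omega = (∂Q/∂x - ∂P/∂y) dx ∧ dy.
  ∂Q/∂x = 0
  ∂P/∂y = 0
  integrand = ∂Q/∂x - ∂P/∂y = 0.
Integrating over R: integral_0^1 integral_0^1 (0) dx dy = 0.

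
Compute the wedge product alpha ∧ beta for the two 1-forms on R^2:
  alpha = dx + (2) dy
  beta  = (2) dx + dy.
alpha ∧ beta = (-3) dx ∧ dy

Distribute the wedge, using dx_i ∧ dx_j = -dx_j ∧ dx_i and dx_i ∧ dx_i = 0. For each pair (i, j) with i < j, the coefficient of dx_i ∧ dx_j in alpha ∧ beta is (alpha_i * beta_j - alpha_j * beta_i). Collecting: alpha ∧ beta = (-3) dx ∧ dy.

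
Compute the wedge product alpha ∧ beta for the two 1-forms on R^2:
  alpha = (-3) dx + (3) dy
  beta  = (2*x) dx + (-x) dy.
alpha ∧ beta = (-3*x) dx ∧ dy

Distribute the wedge, using dx_i ∧ dx_j = -dx_j ∧ dx_i and dx_i ∧ dx_i = 0. For each pair (i, j) with i < j, the coefficient of dx_i ∧ dx_j in alpha ∧ beta is (alpha_i * beta_j - alpha_j * beta_i). Collecting: alpha ∧ beta = (-3*x) dx ∧ dy.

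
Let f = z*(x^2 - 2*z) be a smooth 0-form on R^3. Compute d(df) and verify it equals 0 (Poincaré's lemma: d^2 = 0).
d(df) = 0

Step 1: df = sum_i (∂f/∂x_i) dx_i = (2*x*z) dx + (0) dy + (x^2 - 4*z) dz.
Step 2: Apply d again. Using the 1-form formula, the coefficient of dx ∧ dy in d(df) is ∂^2 f/∂x ∂y - ∂^2 f/∂y ∂x = (0) - (0) = 0 (equality of mixed partials for smooth f).
Similarly for dx ∧ dz and dy ∧ dz — all coefficients vanish. So d(df) = 0.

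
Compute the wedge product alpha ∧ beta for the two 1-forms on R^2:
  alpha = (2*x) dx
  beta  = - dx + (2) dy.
alpha ∧ beta = (4*x) dx ∧ dy

Distribute the wedge, using dx_i ∧ dx_j = -dx_j ∧ dx_i and dx_i ∧ dx_i = 0. For each pair (i, j) with i < j, the coefficient of dx_i ∧ dx_j in alpha ∧ beta is (alpha_i * beta_j - alpha_j * beta_i). Collecting: alpha ∧ beta = (4*x) dx ∧ dy.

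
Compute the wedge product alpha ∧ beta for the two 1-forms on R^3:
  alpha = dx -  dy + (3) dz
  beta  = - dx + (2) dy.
alpha ∧ beta = (1) dx ∧ dy + (3) dx ∧ dz + (-6) dy ∧ dz

Distribute the wedge, using dx_i ∧ dx_j = -dx_j ∧ dx_i and dx_i ∧ dx_i = 0. For each pair (i, j) with i < j, the coefficient of dx_i ∧ dx_j in alpha ∧ beta is (alpha_i * beta_j - alpha_j * beta_i). Collecting: alpha ∧ beta = (1) dx ∧ dy + (3) dx ∧ dz + (-6) dy ∧ dz.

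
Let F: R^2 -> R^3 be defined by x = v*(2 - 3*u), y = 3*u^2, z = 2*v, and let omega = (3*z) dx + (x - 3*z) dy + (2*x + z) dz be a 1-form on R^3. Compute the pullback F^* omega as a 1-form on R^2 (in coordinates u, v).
F^* omega = (6*v*(-3*u^2 - 4*u - 3*v)) du + (6*v*(4 - 5*u)) dv

Using F^*(f dg) = (f ∘ F) d(g ∘ F), substitute each coordinate x_i by F_i(u, v) in f_i, and replace dx_i by d F_i = (∂F_i/∂u) du + (∂F_i/∂v) dv.
  For the x component: f_1(F) = 6*v; d F_1 = (-3*v) du + (2 - 3*u) dv
  For the y component: f_2(F) = v*(-3*u - 4); d F_2 = (6*u) du + (0) dv
  For the z component: f_3(F) = 6*v*(1 - u); d F_3 = (0) du + (2) dv
Combining and collecting du, dv coefficients:
  coeff of du: 6*v*(-3*u^2 - 4*u - 3*v)
  coeff of dv: 6*v*(4 - 5*u)
F^* omega = (6*v*(-3*u^2 - 4*u - 3*v)) du + (6*v*(4 - 5*u)) dv.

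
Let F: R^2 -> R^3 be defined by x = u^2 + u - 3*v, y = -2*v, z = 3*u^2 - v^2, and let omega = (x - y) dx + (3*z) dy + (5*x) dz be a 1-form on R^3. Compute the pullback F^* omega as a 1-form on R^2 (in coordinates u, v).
F^* omega = (32*u^3 + 33*u^2 - 92*u*v + u - v) du + (-10*u^2*v - 21*u^2 - 10*u*v - 3*u + 36*v^2 + 3*v) dv

Using F^*(f dg) = (f ∘ F) d(g ∘ F), substitute each coordinate x_i by F_i(u, v) in f_i, and replace dx_i by d F_i = (∂F_i/∂u) du + (∂F_i/∂v) dv.
  For the x component: f_1(F) = u^2 + u - v; d F_1 = (2*u + 1) du + (-3) dv
  For the y component: f_2(F) = 9*u^2 - 3*v^2; d F_2 = (0) du + (-2) dv
  For the z component: f_3(F) = 5*u^2 + 5*u - 15*v; d F_3 = (6*u) du + (-2*v) dv
Combining and collecting du, dv coefficients:
  coeff of du: 32*u^3 + 33*u^2 - 92*u*v + u - v
  coeff of dv: -10*u^2*v - 21*u^2 - 10*u*v - 3*u + 36*v^2 + 3*v
F^* omega = (32*u^3 + 33*u^2 - 92*u*v + u - v) du + (-10*u^2*v - 21*u^2 - 10*u*v - 3*u + 36*v^2 + 3*v) dv.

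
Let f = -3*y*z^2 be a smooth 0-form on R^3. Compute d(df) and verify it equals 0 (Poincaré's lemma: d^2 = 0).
d(df) = 0

Step 1: df = sum_i (∂f/∂x_i) dx_i = (0) dx + (-3*z^2) dy + (-6*y*z) dz.
Step 2: Apply d again. Using the 1-form formula, the coefficient of dx ∧ dy in d(df) is ∂^2 f/∂x ∂y - ∂^2 f/∂y ∂x = (0) - (0) = 0 (equality of mixed partials for smooth f).
Similarly for dx ∧ dz and dy ∧ dz — all coefficients vanish. So d(df) = 0.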